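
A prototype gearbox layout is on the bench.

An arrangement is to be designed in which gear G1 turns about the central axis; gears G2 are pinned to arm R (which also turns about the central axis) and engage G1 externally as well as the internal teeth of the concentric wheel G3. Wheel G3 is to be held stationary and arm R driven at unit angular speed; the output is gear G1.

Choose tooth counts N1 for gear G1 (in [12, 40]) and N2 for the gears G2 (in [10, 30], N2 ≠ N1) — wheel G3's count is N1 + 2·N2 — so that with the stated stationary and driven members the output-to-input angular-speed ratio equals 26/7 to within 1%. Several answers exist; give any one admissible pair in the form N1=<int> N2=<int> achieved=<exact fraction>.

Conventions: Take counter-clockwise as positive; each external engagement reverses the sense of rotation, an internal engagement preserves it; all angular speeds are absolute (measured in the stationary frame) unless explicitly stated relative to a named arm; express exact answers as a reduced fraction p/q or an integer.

N1=14 N2=12 achieved=26/7

class = planetary set [ratio 26/7 wanted; Willis about the carrier]
Willis with ω_ring = 0: ω_sun/ω_arm = (N1+N3)/N1; set equal to 26/7  ⇒  N3/N1 = 26/7 − 1 = 19/7
N3 = N1 + 2·N2  ⇒  N2/N1 = (N3/N1 − 1)/2 = (19/7 − 1)/2 = 6/7
smallest multiple with N1 ≥ 12 and N2 ≥ 10: k = 2  ⇒  N1 = 2·7 = 14, N2 = 2·6 = 12 (N1 ≤ 40, N2 ≤ 30, N2 ≠ N1 ✓), N3 = 14 + 2·12 = 38
check: (N1+N3)/N1 with N1 = 14, N3 = 38 gives 26/7; |achieved − target| = 0 ≤ 13/350 ✓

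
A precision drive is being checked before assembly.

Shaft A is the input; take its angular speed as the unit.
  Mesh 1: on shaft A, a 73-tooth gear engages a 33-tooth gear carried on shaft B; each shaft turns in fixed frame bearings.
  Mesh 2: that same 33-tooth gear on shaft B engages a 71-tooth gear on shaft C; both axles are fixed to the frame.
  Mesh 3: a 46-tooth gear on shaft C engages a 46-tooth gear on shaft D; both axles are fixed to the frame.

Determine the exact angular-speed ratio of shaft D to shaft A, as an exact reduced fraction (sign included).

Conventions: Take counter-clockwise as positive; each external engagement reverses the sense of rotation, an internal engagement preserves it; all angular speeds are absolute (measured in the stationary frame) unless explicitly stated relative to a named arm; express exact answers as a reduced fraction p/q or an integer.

class = fixed-axis compound train [3 meshes; 3 ratios multiply, 3 sense flips]
mesh 1 [73T→33T]: running ratio 73/33, sense −
mesh 2 [33T→71T]: running ratio 73/71, sense +
mesh 3 [46T→46T]: running ratio 73/71, sense −
ω_out/ω_in = -73/71

-73/71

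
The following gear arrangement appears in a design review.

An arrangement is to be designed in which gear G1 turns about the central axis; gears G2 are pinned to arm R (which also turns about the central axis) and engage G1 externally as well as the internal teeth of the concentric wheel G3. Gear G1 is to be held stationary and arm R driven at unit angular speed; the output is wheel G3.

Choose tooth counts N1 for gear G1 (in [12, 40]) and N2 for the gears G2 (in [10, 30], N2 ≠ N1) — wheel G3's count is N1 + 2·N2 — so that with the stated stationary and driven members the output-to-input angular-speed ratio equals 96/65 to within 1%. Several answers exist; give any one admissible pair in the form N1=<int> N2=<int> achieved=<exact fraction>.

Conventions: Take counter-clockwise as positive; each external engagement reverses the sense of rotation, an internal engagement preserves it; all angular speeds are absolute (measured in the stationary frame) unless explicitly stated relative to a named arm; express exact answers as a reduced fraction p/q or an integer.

N1=31 N2=17 achieved=96/65

planetary set to be sized for 96/65 (Willis relation)
Willis with ω_sun = 0: ω_ring/ω_arm = (N1+N3)/N3; set equal to 96/65  ⇒  N3/N1 = 1/(96/65 − 1) = 65/31
N3 = N1 + 2·N2  ⇒  N2/N1 = (N3/N1 − 1)/2 = (65/31 − 1)/2 = 17/31
smallest multiple with N1 ≥ 12 and N2 ≥ 10: k = 1  ⇒  N1 = 1·31 = 31, N2 = 1·17 = 17 (N1 ≤ 40, N2 ≤ 30, N2 ≠ N1 ✓), N3 = 31 + 2·17 = 65
check: (N1+N3)/N3 with N1 = 31, N3 = 65 gives 96/65; |achieved − target| = 0 ≤ 24/1625 ✓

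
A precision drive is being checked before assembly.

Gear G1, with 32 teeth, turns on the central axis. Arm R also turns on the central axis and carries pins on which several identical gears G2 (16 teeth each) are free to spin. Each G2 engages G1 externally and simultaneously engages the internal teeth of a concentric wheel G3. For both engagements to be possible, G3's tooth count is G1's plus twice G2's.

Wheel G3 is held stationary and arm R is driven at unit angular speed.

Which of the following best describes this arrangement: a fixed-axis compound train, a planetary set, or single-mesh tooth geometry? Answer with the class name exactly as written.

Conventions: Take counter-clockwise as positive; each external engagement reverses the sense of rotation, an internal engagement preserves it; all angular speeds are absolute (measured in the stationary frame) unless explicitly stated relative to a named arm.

planetary set

recognized (axles ride arm R): planetary set, 32/16/64 teeth
classification: planetary set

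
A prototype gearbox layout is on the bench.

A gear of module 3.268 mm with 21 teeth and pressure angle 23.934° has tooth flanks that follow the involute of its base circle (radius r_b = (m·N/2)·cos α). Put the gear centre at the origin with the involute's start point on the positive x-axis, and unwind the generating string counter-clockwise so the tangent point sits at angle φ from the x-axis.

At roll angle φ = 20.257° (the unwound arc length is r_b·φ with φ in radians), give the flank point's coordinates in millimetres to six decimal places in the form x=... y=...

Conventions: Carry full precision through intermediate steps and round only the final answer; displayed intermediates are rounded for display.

x=33.262817 y=0.456270

recognized (one wheel, involute flank): single-mesh tooth geometry, m = 3.268, N = 21
pitch radius r_p = m·N/2 = 3.268·21/2 = 34.314000
base radius r_b = r_p·cos α = 34.314000·cos 23.934° = 31.363455
roll angle φ = 20.257° = 0.35355135 rad
x = r_b·(cos φ + φ·sin φ) = 33.262817
y = r_b·(sin φ − φ·cos φ) = 0.456270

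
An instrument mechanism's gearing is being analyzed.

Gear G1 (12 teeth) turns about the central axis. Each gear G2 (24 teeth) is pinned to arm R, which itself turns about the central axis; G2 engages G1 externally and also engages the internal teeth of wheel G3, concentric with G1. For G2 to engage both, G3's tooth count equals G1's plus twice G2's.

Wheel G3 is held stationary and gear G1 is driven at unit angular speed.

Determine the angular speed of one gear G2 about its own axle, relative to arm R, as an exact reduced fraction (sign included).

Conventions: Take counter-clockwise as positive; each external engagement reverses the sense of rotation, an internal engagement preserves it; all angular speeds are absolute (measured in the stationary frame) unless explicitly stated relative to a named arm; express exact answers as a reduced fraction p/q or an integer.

topology: planetary set — G1 12T / G2 24T / G3 60T, arm = carrier (Willis)
ring teeth: 12 + 2·24 = 60
12(ω_sun−ω_arm) = −60(ω_ring−ω_arm),  ω_ring = 0, ω_sun = 1
12(1−ω_arm) = −60(0−ω_arm)  ⇒  72·ω_arm = 12  ⇒  ω_arm = 1/6
sun–planet mesh: 12·(1−1/6) = −24·(ω_p−ω_arm)  ⇒  ω_p−ω_arm = -5/12
exact speed ratio = -5/12

-5/12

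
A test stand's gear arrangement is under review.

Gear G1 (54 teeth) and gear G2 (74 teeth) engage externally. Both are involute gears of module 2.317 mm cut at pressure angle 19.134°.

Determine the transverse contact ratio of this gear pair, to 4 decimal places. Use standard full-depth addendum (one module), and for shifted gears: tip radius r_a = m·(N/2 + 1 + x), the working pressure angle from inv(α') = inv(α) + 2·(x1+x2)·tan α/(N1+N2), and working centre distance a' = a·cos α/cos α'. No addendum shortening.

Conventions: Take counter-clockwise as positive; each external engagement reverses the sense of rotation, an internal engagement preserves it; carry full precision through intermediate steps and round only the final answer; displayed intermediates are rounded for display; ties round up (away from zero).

1.8434

recognized (one external pair, fixed centres): single-mesh tooth geometry, m = 2.317, N1 = 54, N2 = 74
base radii: r_b1 = 59.102901, r_b2 = 80.992865
tip radii: r_a1 = 64.876000, r_a2 = 88.046000
no profile shift: α' = α, a' = a
action lengths: √(r_a1²−r_b1²) = 26.753363, √(r_a2²−r_b2²) = 34.529031
base pitch p_b = π·m·cos α = 6.876935
CR = (26.753363 + 34.529031 − 148.288000·sin 19.13400°)/6.876935 = 1.843374
contact ratio ≈ 1.8434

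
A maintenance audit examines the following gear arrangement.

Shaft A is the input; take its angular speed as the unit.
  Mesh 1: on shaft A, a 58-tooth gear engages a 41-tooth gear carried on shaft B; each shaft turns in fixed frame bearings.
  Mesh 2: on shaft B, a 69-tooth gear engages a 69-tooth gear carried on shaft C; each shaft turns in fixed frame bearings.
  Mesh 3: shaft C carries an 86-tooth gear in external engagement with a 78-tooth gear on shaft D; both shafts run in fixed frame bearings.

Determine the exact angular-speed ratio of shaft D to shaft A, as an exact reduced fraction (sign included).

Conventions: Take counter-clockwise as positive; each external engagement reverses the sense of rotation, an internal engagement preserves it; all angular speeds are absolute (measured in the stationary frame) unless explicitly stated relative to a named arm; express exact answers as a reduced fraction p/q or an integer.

-2494/1599

class = fixed-axis compound train [3 meshes; 3 ratios multiply, 3 sense flips]
mesh 1 [58T→41T]: running ratio 58/41, sense −
mesh 2 [69T→69T]: running ratio 58/41, sense +
mesh 3 [86T→78T]: running ratio 2494/1599, sense −
ω_out/ω_in = -2494/1599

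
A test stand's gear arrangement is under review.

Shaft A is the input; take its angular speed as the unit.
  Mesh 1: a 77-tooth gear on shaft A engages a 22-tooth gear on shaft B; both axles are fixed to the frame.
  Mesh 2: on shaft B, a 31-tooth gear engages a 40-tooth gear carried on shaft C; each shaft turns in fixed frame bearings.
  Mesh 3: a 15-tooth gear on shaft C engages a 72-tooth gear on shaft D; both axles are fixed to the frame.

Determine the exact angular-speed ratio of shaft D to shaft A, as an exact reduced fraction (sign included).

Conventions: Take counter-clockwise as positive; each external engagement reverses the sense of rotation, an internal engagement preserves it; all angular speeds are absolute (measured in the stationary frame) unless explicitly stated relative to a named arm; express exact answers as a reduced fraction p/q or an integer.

-217/384

class = fixed-axis compound train [3 meshes; 3 ratios multiply, 3 sense flips]
mesh 1 [77T→22T]: running ratio 7/2, sense −
mesh 2 [31T→40T]: running ratio 217/80, sense +
mesh 3 [15T→72T]: running ratio 217/384, sense −
ω_out/ω_in = -217/384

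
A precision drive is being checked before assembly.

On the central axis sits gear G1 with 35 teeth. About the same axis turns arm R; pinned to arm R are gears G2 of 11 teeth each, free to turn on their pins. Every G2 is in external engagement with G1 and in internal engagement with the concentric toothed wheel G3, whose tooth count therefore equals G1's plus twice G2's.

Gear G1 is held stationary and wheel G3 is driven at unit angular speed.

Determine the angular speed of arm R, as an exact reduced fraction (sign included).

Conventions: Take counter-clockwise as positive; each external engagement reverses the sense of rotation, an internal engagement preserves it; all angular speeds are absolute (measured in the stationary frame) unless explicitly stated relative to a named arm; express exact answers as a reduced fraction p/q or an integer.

57/92

class = planetary set [G3 = 35+2·11 = 57; Willis about the carrier]
ring teeth: 35 + 2·11 = 57
35(ω_sun−ω_arm) = −57(ω_ring−ω_arm),  ω_sun = 0, ω_ring = 1
35(0−ω_arm) = −57(1−ω_arm)  ⇒  92·ω_arm = 57  ⇒  ω_arm = 57/92
exact speed ratio = 57/92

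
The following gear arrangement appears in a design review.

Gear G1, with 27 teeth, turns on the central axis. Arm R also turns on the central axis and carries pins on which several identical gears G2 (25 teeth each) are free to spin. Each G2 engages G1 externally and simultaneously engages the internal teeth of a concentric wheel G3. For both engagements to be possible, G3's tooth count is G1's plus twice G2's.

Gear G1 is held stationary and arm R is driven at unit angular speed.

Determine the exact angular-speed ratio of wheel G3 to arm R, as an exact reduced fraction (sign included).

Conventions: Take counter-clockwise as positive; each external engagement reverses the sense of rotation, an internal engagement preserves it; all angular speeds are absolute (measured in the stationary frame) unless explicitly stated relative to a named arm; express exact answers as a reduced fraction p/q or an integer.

104/77

planetary set (27T centre, 25T on arm, 77T internal) — Willis relation
ring teeth: 27 + 2·25 = 77
27(ω_sun−ω_arm) = −77(ω_ring−ω_arm),  ω_sun = 0, ω_arm = 1
ω_ring = 1 − (27/77)(0−1) = 104/77
ω_out/ω_in = 104/77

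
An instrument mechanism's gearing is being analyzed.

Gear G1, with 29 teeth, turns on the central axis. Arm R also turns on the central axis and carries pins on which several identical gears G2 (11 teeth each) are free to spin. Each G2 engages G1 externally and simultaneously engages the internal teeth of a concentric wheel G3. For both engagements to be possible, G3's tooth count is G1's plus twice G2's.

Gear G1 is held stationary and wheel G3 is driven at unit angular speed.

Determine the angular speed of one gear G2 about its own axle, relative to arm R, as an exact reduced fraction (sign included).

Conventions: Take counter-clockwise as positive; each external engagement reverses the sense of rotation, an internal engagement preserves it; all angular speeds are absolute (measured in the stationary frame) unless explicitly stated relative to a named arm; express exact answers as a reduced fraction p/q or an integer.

1479/880

recognized (axles ride arm R): planetary set, 29/11/51 teeth
ring teeth: 29 + 2·11 = 51
29(ω_sun−ω_arm) = −51(ω_ring−ω_arm),  ω_sun = 0, ω_ring = 1
29(0−ω_arm) = −51(1−ω_arm)  ⇒  80·ω_arm = 51  ⇒  ω_arm = 51/80
sun–planet mesh: 29·(0−51/80) = −11·(ω_p−ω_arm)  ⇒  ω_p−ω_arm = 1479/880
exact speed ratio = 1479/880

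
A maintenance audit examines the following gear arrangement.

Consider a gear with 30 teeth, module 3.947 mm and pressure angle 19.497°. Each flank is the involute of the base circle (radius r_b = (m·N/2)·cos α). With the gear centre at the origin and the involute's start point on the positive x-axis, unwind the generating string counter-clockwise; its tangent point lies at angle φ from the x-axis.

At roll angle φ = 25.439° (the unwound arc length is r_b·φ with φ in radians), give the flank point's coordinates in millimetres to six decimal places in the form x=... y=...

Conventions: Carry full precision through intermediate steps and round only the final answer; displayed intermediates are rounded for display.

single-mesh involute tooth geometry (30T wheel at module 3.947)
pitch radius r_p = m·N/2 = 3.947·30/2 = 59.205000
base radius r_b = r_p·cos α = 59.205000·cos 19.497° = 55.810124
roll angle φ = 25.439° = 0.44399431 rad
x = r_b·(cos φ + φ·sin φ) = 61.042928
y = r_b·(sin φ − φ·cos φ) = 1.596388

x=61.042928 y=1.596388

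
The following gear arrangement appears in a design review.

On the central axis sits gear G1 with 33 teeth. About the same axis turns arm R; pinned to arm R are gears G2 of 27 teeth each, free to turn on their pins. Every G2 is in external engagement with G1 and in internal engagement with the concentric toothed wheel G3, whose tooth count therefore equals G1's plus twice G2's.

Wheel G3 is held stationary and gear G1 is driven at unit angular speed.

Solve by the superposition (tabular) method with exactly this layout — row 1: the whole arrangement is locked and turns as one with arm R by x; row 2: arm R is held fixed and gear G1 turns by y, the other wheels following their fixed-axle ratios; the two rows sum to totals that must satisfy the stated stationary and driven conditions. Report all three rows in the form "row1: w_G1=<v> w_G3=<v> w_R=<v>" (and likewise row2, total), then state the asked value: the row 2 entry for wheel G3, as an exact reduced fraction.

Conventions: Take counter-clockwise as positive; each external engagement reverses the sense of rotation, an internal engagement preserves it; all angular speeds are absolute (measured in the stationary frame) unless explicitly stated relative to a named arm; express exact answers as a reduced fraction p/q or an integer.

row1: w_G1=11/40 w_G3=11/40 w_R=11/40
row2: w_G1=29/40 w_G3=-11/40 w_R=0
total: w_G1=1 w_G3=0 w_R=11/40
asked value: -11/40

recognized (axles ride arm R): planetary set, 33/27/87 teeth
superposition row 1 [locked train]: every member turns x
row 2 — arm fixed, fixed-axis ratios: sun y, ring −(33/87)·y, arm 0
boundary: total ω_ring = x − (33/87)·y = 0 and total ω_sun = x + y = 1  ⇒  y = 29/40, x = 11/40
row 2 ring = −(33/87)·29/40 = -11/40
totals (row 1 + row 2): sun 11/40 + 29/40 = 1, ring 11/40 + (-11/40) = 0, arm 11/40 + 0 = 11/40
asked cell (row2, ring) = -11/40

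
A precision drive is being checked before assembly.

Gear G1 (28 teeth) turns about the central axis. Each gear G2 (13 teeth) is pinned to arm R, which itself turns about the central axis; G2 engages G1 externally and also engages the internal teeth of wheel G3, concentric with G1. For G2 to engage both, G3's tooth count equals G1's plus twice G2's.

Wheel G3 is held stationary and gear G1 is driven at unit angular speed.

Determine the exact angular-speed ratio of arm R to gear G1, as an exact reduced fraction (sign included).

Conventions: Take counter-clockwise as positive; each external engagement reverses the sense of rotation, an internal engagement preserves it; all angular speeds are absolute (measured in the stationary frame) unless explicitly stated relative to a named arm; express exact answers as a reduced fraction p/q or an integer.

14/41

recognized (axles ride arm R): planetary set, 28/13/54 teeth
ring teeth: 28 + 2·13 = 54
28(ω_sun−ω_arm) = −54(ω_ring−ω_arm),  ω_ring = 0, ω_sun = 1
28(1−ω_arm) = −54(0−ω_arm)  ⇒  82·ω_arm = 28  ⇒  ω_arm = 14/41
ω_out/ω_in = 14/41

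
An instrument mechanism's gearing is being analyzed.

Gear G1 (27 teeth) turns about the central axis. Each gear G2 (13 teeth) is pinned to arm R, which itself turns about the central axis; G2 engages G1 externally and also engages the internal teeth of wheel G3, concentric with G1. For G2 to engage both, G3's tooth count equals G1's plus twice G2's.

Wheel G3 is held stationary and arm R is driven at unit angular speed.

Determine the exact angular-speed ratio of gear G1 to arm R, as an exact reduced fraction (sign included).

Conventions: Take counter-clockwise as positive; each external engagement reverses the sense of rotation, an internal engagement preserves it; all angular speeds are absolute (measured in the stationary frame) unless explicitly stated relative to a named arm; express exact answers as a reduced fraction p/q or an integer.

80/27

recognized (axles ride arm R): planetary set, 27/13/53 teeth
ring teeth: 27 + 2·13 = 53
27(ω_sun−ω_arm) = −53(ω_ring−ω_arm),  ω_ring = 0, ω_arm = 1
ω_sun = 1 − (53/27)(0−1) = 80/27
ω_out/ω_in = 80/27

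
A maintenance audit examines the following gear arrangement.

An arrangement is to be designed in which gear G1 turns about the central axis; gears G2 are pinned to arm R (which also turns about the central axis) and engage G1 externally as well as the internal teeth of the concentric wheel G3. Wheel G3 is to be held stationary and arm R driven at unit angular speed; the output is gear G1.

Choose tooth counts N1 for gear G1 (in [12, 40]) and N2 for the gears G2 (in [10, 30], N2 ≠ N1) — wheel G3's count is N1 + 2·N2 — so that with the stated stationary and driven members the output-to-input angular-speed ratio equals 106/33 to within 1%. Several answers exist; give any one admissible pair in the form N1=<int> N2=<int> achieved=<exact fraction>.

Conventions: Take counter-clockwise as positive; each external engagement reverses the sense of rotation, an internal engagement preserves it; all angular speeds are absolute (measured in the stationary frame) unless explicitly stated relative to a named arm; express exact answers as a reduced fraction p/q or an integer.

topology: planetary set — design target 106/33, arm = carrier (Willis)
Willis with ω_ring = 0: ω_sun/ω_arm = (N1+N3)/N1; set equal to 106/33  ⇒  N3/N1 = 106/33 − 1 = 73/33
N3 = N1 + 2·N2  ⇒  N2/N1 = (N3/N1 − 1)/2 = (73/33 − 1)/2 = 20/33
smallest multiple with N1 ≥ 12 and N2 ≥ 10: k = 1  ⇒  N1 = 1·33 = 33, N2 = 1·20 = 20 (N1 ≤ 40, N2 ≤ 30, N2 ≠ N1 ✓), N3 = 33 + 2·20 = 73
check: (N1+N3)/N1 with N1 = 33, N3 = 73 gives 106/33; |achieved − target| = 0 ≤ 53/1650 ✓

N1=33 N2=20 achieved=106/33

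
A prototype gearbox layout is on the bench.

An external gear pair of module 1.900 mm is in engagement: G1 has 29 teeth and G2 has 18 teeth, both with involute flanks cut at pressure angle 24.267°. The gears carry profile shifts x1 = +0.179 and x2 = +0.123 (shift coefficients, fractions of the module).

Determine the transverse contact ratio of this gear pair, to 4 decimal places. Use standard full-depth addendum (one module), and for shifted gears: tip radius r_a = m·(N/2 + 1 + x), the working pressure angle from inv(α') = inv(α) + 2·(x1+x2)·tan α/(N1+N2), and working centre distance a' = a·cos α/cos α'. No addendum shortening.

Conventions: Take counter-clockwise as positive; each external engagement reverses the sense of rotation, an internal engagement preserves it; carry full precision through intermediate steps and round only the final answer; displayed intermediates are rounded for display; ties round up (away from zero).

class = single-mesh tooth geometry [involute pair 29T × 18T, m = 1.900]
base radii: r_b1 = 25.115686, r_b2 = 15.589046
tip radii: r_a1 = 29.790100, r_a2 = 19.233700
inv(α') = inv(24.267°) + 2·(+0.179+0.123)·tan α/(29+18) = 0.03307864  ⇒  α' = 25.78889°
a' = a·cos α / cos α' = 44.6500·cos 24.267°/cos 25.78889° = 45.207229
action lengths: √(r_a1²−r_b1²) = 16.020374, √(r_a2²−r_b2²) = 11.265738
base pitch p_b = π·m·cos α = 5.441604
CR = (16.020374 + 11.265738 − 45.207229·sin 25.78889°)/5.441604 = 1.400031
contact ratio ≈ 1.4000

1.4000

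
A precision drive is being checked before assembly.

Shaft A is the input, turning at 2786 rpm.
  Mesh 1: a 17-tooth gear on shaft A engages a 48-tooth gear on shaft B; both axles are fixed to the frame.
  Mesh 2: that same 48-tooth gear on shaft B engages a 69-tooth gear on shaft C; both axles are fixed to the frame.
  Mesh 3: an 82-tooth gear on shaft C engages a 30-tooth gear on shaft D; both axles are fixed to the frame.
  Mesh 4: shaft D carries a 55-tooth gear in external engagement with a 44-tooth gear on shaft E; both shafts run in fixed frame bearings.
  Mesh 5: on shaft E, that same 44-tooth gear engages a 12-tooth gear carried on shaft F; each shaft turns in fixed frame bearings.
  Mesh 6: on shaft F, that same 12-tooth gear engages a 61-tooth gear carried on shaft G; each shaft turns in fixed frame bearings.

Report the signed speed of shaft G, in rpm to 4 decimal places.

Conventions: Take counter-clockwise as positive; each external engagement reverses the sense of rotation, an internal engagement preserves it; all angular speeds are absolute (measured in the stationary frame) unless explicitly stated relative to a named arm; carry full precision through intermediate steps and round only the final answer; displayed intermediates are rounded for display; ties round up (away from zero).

+1691.6340 rpm

6-mesh fixed-axis compound train (all bearings frame-fixed)
mesh 1 [17T→48T]: ω = 2786.0000×17/48 = 986.7083 rpm, sense flips to −
mesh 2 [48T→69T]: ω = 986.7083×48/69 = 686.4058 rpm, sense flips to +
mesh 3 [82T→30T]: ω = 686.4058×82/30 = 1876.1758 rpm, sense flips to −
mesh 4 [55T→44T]: ω = 1876.1758×55/44 = 2345.2198 rpm, sense flips to +
mesh 5 [44T→12T]: ω = 2345.2198×44/12 = 8599.1393 rpm, sense flips to −
mesh 6 [12T→61T]: ω = 8599.1393×12/61 = 1691.6340 rpm, sense flips to +
signed output speed = +1691.6340 rpm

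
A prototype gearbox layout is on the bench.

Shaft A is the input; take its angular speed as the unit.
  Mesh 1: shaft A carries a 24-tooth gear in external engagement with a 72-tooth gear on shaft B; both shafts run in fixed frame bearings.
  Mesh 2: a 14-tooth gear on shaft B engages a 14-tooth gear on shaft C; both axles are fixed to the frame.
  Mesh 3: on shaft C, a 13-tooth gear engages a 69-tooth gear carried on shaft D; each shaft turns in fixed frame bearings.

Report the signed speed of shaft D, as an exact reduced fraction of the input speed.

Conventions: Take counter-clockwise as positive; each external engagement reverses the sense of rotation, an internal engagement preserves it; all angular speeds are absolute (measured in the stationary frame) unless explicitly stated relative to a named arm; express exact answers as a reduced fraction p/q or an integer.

3-mesh fixed-axis compound train (all bearings frame-fixed)
mesh 1 [24T→72T]: |ω|/ω_in = 1×24/72 = 1/3, sense flips to −
mesh 2 [14T→14T]: |ω|/ω_in = (1/3)×14/14 = 1/3, sense flips to +
mesh 3 [13T→69T]: |ω|/ω_in = (1/3)×13/69 = 13/207, sense flips to −
signed output speed (× input speed) = -13/207

-13/207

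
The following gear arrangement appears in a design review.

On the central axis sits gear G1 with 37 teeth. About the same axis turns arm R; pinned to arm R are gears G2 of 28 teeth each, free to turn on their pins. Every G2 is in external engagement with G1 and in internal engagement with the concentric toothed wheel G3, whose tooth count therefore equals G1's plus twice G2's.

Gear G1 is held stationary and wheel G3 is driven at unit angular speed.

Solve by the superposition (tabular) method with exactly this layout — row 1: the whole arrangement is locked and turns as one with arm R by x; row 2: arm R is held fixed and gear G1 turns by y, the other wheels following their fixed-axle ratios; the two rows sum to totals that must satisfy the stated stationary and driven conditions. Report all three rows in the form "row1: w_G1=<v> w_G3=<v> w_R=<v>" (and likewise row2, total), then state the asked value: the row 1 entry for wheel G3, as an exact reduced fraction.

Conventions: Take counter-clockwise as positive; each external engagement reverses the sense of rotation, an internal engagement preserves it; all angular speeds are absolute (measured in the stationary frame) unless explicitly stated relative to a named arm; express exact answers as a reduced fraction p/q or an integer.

class = planetary set [G3 = 37+2·28 = 93; Willis about the carrier]
row 1: whole set turns with the arm by x
superposition row 2 [arm held]: sun y, ring −(37/93)·y, arm 0
boundary: total ω_sun = x + y = 0 and total ω_ring = x − (37/93)·y = 1  ⇒  y = -93/130, x = 93/130
row 2 ring = −(37/93)·(-93/130) = 37/130
totals (row 1 + row 2): sun 93/130 + (-93/130) = 0, ring 93/130 + 37/130 = 1, arm 93/130 + 0 = 93/130
asked cell (row1, ring) = 93/130

row1: w_G1=93/130 w_G3=93/130 w_R=93/130
row2: w_G1=-93/130 w_G3=37/130 w_R=0
total: w_G1=0 w_G3=1 w_R=93/130
asked value: 93/130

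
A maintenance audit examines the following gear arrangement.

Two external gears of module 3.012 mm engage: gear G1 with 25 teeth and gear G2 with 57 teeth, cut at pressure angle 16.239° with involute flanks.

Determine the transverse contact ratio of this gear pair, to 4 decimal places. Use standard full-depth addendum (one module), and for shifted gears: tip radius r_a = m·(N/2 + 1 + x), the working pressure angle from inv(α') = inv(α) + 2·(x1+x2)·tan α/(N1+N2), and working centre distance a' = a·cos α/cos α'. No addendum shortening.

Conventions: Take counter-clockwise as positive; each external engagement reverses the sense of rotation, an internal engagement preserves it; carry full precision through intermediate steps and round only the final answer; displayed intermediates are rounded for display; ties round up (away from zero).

class = single-mesh tooth geometry [involute pair 25T × 57T, m = 3.012]
base radii: r_b1 = 36.147899, r_b2 = 82.417210
tip radii: r_a1 = 40.662000, r_a2 = 88.854000
no profile shift: α' = α, a' = a
action lengths: √(r_a1²−r_b1²) = 18.620624, √(r_a2²−r_b2²) = 33.202964
base pitch p_b = π·m·cos α = 9.084958
CR = (18.620624 + 33.202964 − 123.492000·sin 16.23900°)/9.084958 = 1.903113
contact ratio ≈ 1.9031

1.9031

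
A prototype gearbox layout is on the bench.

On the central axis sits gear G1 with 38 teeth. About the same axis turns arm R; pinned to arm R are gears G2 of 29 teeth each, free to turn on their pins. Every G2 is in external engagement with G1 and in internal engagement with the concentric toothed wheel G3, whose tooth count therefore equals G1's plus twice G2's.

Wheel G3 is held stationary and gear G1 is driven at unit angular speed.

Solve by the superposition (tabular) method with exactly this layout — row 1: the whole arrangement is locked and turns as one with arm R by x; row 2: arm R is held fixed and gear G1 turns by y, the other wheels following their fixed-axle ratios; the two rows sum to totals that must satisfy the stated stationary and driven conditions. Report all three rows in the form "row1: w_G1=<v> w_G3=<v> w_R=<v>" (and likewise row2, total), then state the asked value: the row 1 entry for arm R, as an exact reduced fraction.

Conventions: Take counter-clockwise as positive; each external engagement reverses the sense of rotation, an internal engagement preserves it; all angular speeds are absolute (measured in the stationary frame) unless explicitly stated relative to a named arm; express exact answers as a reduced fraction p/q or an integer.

row1: w_G1=19/67 w_G3=19/67 w_R=19/67
row2: w_G1=48/67 w_G3=-19/67 w_R=0
total: w_G1=1 w_G3=0 w_R=19/67
asked value: 19/67

class = planetary set [G3 = 38+2·29 = 96; Willis about the carrier]
row 1: whole set turns with the arm by x
superposition row 2 [arm held]: sun y, ring −(38/96)·y, arm 0
boundary: total ω_ring = x − (38/96)·y = 0 and total ω_sun = x + y = 1  ⇒  y = 48/67, x = 19/67
row 2 ring = −(38/96)·48/67 = -19/67
totals (row 1 + row 2): sun 19/67 + 48/67 = 1, ring 19/67 + (-19/67) = 0, arm 19/67 + 0 = 19/67
asked cell (row1, arm) = 19/67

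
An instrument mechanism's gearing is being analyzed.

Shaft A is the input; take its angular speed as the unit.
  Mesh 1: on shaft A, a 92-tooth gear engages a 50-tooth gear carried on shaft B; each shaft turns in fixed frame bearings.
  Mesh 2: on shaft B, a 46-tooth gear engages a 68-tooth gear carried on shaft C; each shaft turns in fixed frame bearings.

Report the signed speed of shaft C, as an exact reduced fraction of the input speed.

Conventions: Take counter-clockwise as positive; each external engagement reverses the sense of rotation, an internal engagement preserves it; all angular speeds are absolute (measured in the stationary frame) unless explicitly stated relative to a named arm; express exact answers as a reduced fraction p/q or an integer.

529/425

2-mesh fixed-axis compound train (all bearings frame-fixed)
mesh 1 [92T→50T]: |ω|/ω_in = 1×92/50 = 46/25, sense flips to −
mesh 2 [46T→68T]: |ω|/ω_in = (46/25)×46/68 = 529/425, sense flips to +
signed output speed (× input speed) = 529/425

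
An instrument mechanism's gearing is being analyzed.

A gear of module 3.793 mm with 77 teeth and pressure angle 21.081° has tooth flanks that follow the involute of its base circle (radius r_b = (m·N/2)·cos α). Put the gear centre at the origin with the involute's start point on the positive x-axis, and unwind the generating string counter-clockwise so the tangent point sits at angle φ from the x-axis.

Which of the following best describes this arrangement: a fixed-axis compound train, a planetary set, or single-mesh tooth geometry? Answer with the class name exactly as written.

single-mesh tooth geometry

recognized (one wheel, involute flank): single-mesh tooth geometry, m = 3.793, N = 77
classification: single-mesh tooth geometry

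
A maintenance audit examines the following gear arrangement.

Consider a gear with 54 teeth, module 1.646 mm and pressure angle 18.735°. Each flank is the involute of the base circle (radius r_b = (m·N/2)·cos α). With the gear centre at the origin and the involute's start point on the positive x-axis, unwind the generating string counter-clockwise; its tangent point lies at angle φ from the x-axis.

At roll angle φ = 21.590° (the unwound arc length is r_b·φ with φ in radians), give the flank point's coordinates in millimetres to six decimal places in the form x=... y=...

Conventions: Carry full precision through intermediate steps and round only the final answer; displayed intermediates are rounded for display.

class = single-mesh tooth geometry [base-circle involute, m = 1.646, 54T]
pitch radius r_p = m·N/2 = 1.646·54/2 = 44.442000
base radius r_b = r_p·cos α = 44.442000·cos 18.735° = 42.087207
roll angle φ = 21.590° = 0.37681659 rad
x = r_b·(cos φ + φ·sin φ) = 44.969971
y = r_b·(sin φ − φ·cos φ) = 0.740014

x=44.969971 y=0.740014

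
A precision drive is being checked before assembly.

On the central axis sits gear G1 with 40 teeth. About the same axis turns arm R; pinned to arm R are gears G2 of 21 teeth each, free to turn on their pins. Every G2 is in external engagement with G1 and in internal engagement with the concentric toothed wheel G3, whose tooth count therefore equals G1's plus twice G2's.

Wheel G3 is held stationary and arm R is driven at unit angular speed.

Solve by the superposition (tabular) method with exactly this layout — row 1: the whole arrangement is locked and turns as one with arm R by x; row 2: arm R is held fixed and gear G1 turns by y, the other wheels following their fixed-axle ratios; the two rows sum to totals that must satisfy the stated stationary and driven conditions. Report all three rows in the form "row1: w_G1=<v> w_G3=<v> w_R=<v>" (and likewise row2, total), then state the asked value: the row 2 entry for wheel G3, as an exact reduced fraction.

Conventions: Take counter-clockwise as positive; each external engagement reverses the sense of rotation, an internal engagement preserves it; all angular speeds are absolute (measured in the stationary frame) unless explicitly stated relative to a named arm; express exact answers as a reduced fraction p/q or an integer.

row1: w_G1=1 w_G3=1 w_R=1
row2: w_G1=41/20 w_G3=-1 w_R=0
total: w_G1=61/20 w_G3=0 w_R=1
asked value: -1

class = planetary set [G3 = 40+2·21 = 82; Willis about the carrier]
row 1 — lock + rotate with arm: ω_sun = ω_ring = ω_arm = x
row 2 — arm fixed, fixed-axis ratios: sun y, ring −(40/82)·y, arm 0
boundary: total ω_ring = x − (40/82)·y = 0 and total ω_arm = x = 1  ⇒  y = 41/20, x = 1
row 2 ring = −(40/82)·41/20 = -1
totals (row 1 + row 2): sun 1 + 41/20 = 61/20, ring 1 + (-1) = 0, arm 1 + 0 = 1
asked cell (row2, ring) = -1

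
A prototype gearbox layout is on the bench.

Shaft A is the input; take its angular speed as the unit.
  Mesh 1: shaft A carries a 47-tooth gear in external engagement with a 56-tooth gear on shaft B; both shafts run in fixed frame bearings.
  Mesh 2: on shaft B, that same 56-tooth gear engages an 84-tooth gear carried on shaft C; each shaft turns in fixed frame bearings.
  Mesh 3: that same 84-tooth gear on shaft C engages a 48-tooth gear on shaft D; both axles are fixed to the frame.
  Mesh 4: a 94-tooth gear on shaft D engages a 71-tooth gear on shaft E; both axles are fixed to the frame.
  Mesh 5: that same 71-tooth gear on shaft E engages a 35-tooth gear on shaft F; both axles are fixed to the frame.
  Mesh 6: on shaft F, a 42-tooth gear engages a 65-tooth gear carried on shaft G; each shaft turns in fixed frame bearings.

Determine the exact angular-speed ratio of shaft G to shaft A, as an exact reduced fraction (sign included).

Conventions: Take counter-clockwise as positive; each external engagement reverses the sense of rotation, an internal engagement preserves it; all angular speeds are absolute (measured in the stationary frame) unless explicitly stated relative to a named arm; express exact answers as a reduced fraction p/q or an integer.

2209/1300

class = fixed-axis compound train [6 meshes; 6 ratios multiply, 6 sense flips]
mesh 1 [47T→56T]: running ratio 47/56, sense −
mesh 2 [56T→84T]: running ratio 47/84, sense +
mesh 3 [84T→48T]: running ratio 47/48, sense −
mesh 4 [94T→71T]: running ratio 2209/1704, sense +
mesh 5 [71T→35T]: running ratio 2209/840, sense −
mesh 6 [42T→65T]: running ratio 2209/1300, sense +
ω_out/ω_in = 2209/1300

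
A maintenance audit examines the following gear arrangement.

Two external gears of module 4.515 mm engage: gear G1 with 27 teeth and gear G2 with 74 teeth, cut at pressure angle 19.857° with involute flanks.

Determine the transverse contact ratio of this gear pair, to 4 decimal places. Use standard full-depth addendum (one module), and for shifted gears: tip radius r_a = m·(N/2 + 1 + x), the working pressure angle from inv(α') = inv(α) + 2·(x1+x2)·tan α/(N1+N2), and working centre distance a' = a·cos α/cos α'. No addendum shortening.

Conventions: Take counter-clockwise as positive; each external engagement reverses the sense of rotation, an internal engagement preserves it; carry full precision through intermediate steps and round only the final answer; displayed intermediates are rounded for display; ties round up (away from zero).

topology: single-mesh involute geometry — m = 4.515, 27T/74T pair
base radii: r_b1 = 57.328466, r_b2 = 157.122463
tip radii: r_a1 = 65.467500, r_a2 = 171.570000
no profile shift: α' = α, a' = a
action lengths: √(r_a1²−r_b1²) = 31.613929, √(r_a2²−r_b2²) = 68.911511
base pitch p_b = π·m·cos α = 13.340940
CR = (31.613929 + 68.911511 − 228.007500·sin 19.85700°)/13.340940 = 1.729809
contact ratio ≈ 1.7298

1.7298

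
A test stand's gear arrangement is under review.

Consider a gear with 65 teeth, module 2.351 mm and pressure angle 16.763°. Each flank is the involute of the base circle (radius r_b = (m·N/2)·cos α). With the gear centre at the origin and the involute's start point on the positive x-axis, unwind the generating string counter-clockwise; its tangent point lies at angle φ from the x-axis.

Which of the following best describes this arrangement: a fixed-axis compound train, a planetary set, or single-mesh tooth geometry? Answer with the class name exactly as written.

single-mesh tooth geometry

topology: single-mesh involute geometry — m = 2.351, N = 65
classification: single-mesh tooth geometry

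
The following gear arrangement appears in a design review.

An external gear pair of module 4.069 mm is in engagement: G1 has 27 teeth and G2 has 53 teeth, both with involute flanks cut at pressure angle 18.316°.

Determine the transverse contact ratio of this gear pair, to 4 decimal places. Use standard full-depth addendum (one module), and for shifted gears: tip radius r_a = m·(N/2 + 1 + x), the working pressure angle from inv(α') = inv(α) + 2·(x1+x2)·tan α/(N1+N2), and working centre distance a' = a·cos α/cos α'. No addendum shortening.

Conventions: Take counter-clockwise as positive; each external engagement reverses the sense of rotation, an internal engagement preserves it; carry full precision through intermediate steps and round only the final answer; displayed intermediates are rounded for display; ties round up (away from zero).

recognized (one external pair, fixed centres): single-mesh tooth geometry, m = 4.069, N1 = 27, N2 = 53
base radii: r_b1 = 52.148547, r_b2 = 102.365666
tip radii: r_a1 = 59.000500, r_a2 = 111.897500
no profile shift: α' = α, a' = a
action lengths: √(r_a1²−r_b1²) = 27.596885, √(r_a2²−r_b2²) = 45.192044
base pitch p_b = π·m·cos α = 12.135518
CR = (27.596885 + 45.192044 − 162.760000·sin 18.31600°)/12.135518 = 1.783226
contact ratio ≈ 1.7832

1.7832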